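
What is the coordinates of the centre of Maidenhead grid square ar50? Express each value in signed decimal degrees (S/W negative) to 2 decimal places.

80.50, -169.00

Field A=0, R=17: +0·20° lon, +17·10° lat → SW at lon -180°, lat 80°.
Square 5, 0: +5·2° lon, +0·1° lat → SW at lon -170°, lat 80°.
Cell spans 2° lon × 1° lat. Centre is SW corner plus half of each.
latitude 80.50, longitude -169.00.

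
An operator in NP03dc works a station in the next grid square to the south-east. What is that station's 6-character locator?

NP03eb

Longitude subsquare d = 3; +1 → 4 = e.
Latitude subsquare c = 2; −1 → 1 = b.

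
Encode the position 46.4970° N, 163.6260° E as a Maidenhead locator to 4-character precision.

Shift to the Maidenhead origin (180°W, 90°S): lon 343.63, lat 136.50.
Field: 343.63/20 → 17 → R, 136.50/10 → 13 → N; chars RN.
Square: 3.63/2 → 1, 6.50/1 → 6; chars 16.

RN16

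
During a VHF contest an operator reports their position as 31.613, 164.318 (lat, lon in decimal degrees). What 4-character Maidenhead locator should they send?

Offset from 180°W / 90°S: lon 344.32°, lat 121.61°.
Field: 344.32/20 → 17 → R, 121.61/10 → 12 → M; chars RM.
Square: 4.32/2 → 2, 1.61/1 → 1; chars 21.

RM21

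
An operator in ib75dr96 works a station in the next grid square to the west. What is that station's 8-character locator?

IB75dr86

Longitude extended square 9; −1 → 8.
The latitude characters are unchanged.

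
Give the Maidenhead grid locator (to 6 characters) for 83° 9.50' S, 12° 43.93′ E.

Add 180° to longitude and 90° to latitude: 192.7322, 6.8417.
Field (20°×10°, letters A–R): lon ⌊192.7322/20⌋ = 9 → J; lat ⌊6.8417/10⌋ = 0 → A.
Square (2°×1°, digits 0–9): lon ⌊12.7322/2⌋ = 6; lat ⌊6.8417/1⌋ = 6.
Subsquare (5′×2.5′, letters a–x): lon ⌊0.7322/0.0833333⌋ = 8 → i; lat ⌊0.8417/0.0416667⌋ = 20 → u.

JA66iu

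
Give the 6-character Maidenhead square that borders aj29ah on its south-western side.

Longitude subsquare a = 0; −1 → -1, wraps to 23 = x, carry into square.
Longitude square 2; −1 → 1.
Latitude subsquare h = 7; −1 → 6 = g.

AJ19xg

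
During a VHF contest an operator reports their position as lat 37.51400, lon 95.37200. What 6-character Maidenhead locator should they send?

Add 180° to longitude and 90° to latitude: 275.3720, 127.5140.
Field: lon ⌊275.3720/20⌋ = 13 → N; lat ⌊127.5140/10⌋ = 12 → M.
Square: lon ⌊15.3720/2⌋ = 7; lat ⌊7.5140/1⌋ = 7.
Subsquare: lon ⌊1.3720/0.0833333⌋ = 16 → q; lat ⌊0.5140/0.0416667⌋ = 12 → m.

NM77qm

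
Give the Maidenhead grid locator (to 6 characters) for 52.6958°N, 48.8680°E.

LO42kq

Add 180° to longitude and 90° to latitude: 228.8680, 142.6958.
Field: 228.8680/20 → 11 → L, 142.6958/10 → 14 → O; chars LO.
Square: 8.8680/2 → 4, 2.6958/1 → 2; chars 42.
Subsquare: 0.8680/0.0833333 → 10 → k, 0.6958/0.0416667 → 16 → q; chars kq.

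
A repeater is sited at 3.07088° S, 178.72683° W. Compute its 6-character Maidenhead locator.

AI06pw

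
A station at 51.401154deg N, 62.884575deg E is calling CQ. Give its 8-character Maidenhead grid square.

MO11kj66

Add 180° to longitude and 90° to latitude: 242.88457, 141.40115.
Field (20°×10°, letters A–R): 242.88457/20 → 12 → M, 141.40115/10 → 14 → O; chars MO.
Square (2°×1°, digits 0–9): 2.88457/2 → 1, 1.40115/1 → 1; chars 11.
Subsquare (5′×2.5′, letters a–x): 0.88457/0.0833333 → 10 → k, 0.40115/0.0416667 → 9 → j; chars kj.
Extended square (30″×15″, digits 0–9): 0.05124/0.00833333 → 6, 0.02615/0.00416667 → 6; chars 66.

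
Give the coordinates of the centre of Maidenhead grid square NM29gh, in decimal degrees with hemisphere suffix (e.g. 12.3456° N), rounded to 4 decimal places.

39.3125° N, 84.5417° E

Field N=13, M=12: +13·20° lon, +12·10° lat → SW at lon 80°, lat 30°.
Square 2, 9: +2·2° lon, +9·1° lat → SW at lon 84°, lat 39°.
Subsquare g=6, h=7: +6·0.0833333° lon, +7·0.0416667° lat → SW at lon 84.5°, lat 39.2917°.
Cell spans 0.0833333° lon × 0.0416667° lat. Centre is SW corner plus half of each.
latitude 39.3125° N, longitude 84.5417° E.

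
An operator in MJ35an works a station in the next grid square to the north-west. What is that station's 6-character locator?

MJ25xo

Longitude subsquare a = 0; −1 → -1, wraps to 23 = x, carry into square.
Longitude square 3; −1 → 2.
Latitude subsquare n = 13; +1 → 14 = o.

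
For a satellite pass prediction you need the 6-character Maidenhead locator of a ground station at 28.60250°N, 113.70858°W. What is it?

DL38do

Offset from 180°W / 90°S: lon 66.2914°, lat 118.6025°.
Field: lon ⌊66.2914/20⌋ = 3 → D; lat ⌊118.6025/10⌋ = 11 → L.
Square: lon ⌊6.2914/2⌋ = 3; lat ⌊8.6025/1⌋ = 8.
Subsquare: lon ⌊0.2914/0.0833333⌋ = 3 → d; lat ⌊0.6025/0.0416667⌋ = 14 → o.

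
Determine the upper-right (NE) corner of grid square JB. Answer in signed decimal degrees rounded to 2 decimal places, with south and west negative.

-70.00, 20.00

Field J=9, B=1: +9·20° lon, +1·10° lat → SW at lon 0°, lat -80°.
Cell spans 20° lon × 10° lat. NE corner is SW corner plus one full cell.
latitude -70.00, longitude 20.00.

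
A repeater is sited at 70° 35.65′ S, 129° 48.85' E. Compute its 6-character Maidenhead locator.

Add 180° to longitude and 90° to latitude: 309.8142, 19.4058.
Field: 309.8142/20 → 15 → P, 19.4058/10 → 1 → B; chars PB.
Square: 9.8142/2 → 4, 9.4058/1 → 9; chars 49.
Subsquare: 1.8142/0.0833333 → 21 → v, 0.4058/0.0416667 → 9 → j; chars vj.

PB49vj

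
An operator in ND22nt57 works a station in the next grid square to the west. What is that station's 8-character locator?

ND22nt47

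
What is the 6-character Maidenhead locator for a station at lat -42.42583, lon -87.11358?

Offset from 180°W / 90°S: lon 92.8864°, lat 47.5742°.
Field: lon ⌊92.8864/20⌋ = 4 → E; lat ⌊47.5742/10⌋ = 4 → E.
Square: lon ⌊12.8864/2⌋ = 6; lat ⌊7.5742/1⌋ = 7.
Subsquare: lon ⌊0.8864/0.0833333⌋ = 10 → k; lat ⌊0.5742/0.0416667⌋ = 13 → n.

EE67kn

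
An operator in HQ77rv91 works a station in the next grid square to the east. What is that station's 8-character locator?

HQ77sv01

Longitude extended square 9; +1 → 10, wraps to 0, carry into subsquare.
Longitude subsquare r = 17; +1 → 18 = s.
The latitude characters are unchanged.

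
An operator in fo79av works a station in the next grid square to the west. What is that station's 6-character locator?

FO69xv

Longitude subsquare a = 0; −1 → -1, wraps to 23 = x, carry into square.
Longitude square 7; −1 → 6.
The latitude characters are unchanged.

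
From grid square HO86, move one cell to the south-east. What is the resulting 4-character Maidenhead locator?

HO95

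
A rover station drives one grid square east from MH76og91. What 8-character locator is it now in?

MH76pg01

Longitude extended square 9; +1 → 10, wraps to 0, carry into subsquare.
Longitude subsquare o = 14; +1 → 15 = p.
The latitude characters are unchanged.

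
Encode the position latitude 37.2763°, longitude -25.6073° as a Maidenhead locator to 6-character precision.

Offset from 180°W / 90°S: lon 154.3927°, lat 127.2763°.
Field (20°×10°, letters A–R): lon ⌊154.3927/20⌋ = 7 → H; lat ⌊127.2763/10⌋ = 12 → M.
Square (2°×1°, digits 0–9): lon ⌊14.3927/2⌋ = 7; lat ⌊7.2763/1⌋ = 7.
Subsquare (5′×2.5′, letters a–x): lon ⌊0.3927/0.0833333⌋ = 4 → e; lat ⌊0.2763/0.0416667⌋ = 6 → g.

HM77eg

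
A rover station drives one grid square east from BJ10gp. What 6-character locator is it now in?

Longitude subsquare g = 6; +1 → 7 = h.
The latitude characters are unchanged.

BJ10hp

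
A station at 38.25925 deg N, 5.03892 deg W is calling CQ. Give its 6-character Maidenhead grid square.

Add 180° to longitude and 90° to latitude: 174.9611, 128.2593.
Field: lon ⌊174.9611/20⌋ = 8 → I; lat ⌊128.2593/10⌋ = 12 → M.
Square: lon ⌊14.9611/2⌋ = 7; lat ⌊8.2593/1⌋ = 8.
Subsquare: lon ⌊0.9611/0.0833333⌋ = 11 → l; lat ⌊0.2593/0.0416667⌋ = 6 → g.

IM78lg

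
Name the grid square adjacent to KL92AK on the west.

KL82xk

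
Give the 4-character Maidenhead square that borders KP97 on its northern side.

Latitude square 7; +1 → 8.
The longitude characters are unchanged.

KP98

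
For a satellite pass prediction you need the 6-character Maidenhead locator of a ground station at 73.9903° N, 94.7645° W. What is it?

EQ23ox

Offset from 180°W / 90°S: lon 85.2355°, lat 163.9903°.
Field (20°×10°, letters A–R): lon ⌊85.2355/20⌋ = 4 → E; lat ⌊163.9903/10⌋ = 16 → Q.
Square (2°×1°, digits 0–9): lon ⌊5.2355/2⌋ = 2; lat ⌊3.9903/1⌋ = 3.
Subsquare (5′×2.5′, letters a–x): lon ⌊1.2355/0.0833333⌋ = 14 → o; lat ⌊0.9903/0.0416667⌋ = 23 → x.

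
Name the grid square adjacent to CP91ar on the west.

CP81xr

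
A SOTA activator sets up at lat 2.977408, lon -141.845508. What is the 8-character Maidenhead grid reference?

BJ92bx84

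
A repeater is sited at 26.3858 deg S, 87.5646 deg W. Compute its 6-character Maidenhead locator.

EG63fo

Add 180° to longitude and 90° to latitude: 92.4354, 63.6142.
Field: lon ⌊92.4354/20⌋ = 4 → E; lat ⌊63.6142/10⌋ = 6 → G.
Square: lon ⌊12.4354/2⌋ = 6; lat ⌊3.6142/1⌋ = 3.
Subsquare: lon ⌊0.4354/0.0833333⌋ = 5 → f; lat ⌊0.6142/0.0416667⌋ = 14 → o.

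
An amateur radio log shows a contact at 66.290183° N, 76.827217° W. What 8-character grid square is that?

FP16og09

Shift to the Maidenhead origin (180°W, 90°S): lon 103.17278, lat 156.29018.
Field: lon ⌊103.17278/20⌋ = 5 → F; lat ⌊156.29018/10⌋ = 15 → P.
Square: lon ⌊3.17278/2⌋ = 1; lat ⌊6.29018/1⌋ = 6.
Subsquare: lon ⌊1.17278/0.0833333⌋ = 14 → o; lat ⌊0.29018/0.0416667⌋ = 6 → g.
Extended square: lon ⌊0.00612/0.00833333⌋ = 0; lat ⌊0.04018/0.00416667⌋ = 9.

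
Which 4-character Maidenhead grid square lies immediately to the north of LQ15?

LQ16

Latitude square 5; +1 → 6.
The longitude characters are unchanged.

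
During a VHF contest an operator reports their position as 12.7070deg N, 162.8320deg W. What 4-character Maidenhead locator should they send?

AK82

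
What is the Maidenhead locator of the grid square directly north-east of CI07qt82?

CI07qt93

Longitude extended square 8; +1 → 9.
Latitude extended square 2; +1 → 3.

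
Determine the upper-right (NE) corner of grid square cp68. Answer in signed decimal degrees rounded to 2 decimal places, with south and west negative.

69.00, -126.00

Field C=2, P=15: +2·20° lon, +15·10° lat → SW at lon -140°, lat 60°.
Square 6, 8: +6·2° lon, +8·1° lat → SW at lon -128°, lat 68°.
Cell spans 2° lon × 1° lat. NE corner is SW corner plus one full cell.
latitude 69.00, longitude -126.00.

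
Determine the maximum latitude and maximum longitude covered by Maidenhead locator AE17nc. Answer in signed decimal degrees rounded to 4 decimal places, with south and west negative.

-42.8750, -176.8333

Field A=0, E=4: +0·20° lon, +4·10° lat → SW at lon -180°, lat -50°.
Square 1, 7: +1·2° lon, +7·1° lat → SW at lon -178°, lat -43°.
Subsquare n=13, c=2: +13·0.0833333° lon, +2·0.0416667° lat → SW at lon -176.917°, lat -42.9167°.
Cell spans 0.0833333° lon × 0.0416667° lat. NE corner is SW corner plus one full cell.
latitude -42.8750, longitude -176.8333.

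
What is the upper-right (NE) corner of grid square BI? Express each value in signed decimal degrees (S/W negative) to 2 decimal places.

Field B=1, I=8: +1·20° lon, +8·10° lat → SW at lon -160°, lat -10°.
Cell spans 20° lon × 10° lat. NE corner is SW corner plus one full cell.
latitude 0.00, longitude -140.00.

0.00, -140.00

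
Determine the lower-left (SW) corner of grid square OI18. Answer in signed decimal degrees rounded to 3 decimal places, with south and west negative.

-2.000, 102.000

Field O=14, I=8: +14·20° lon, +8·10° lat → SW at lon 100°, lat -10°.
Square 1, 8: +1·2° lon, +8·1° lat → SW at lon 102°, lat -2°.
latitude -2.000, longitude 102.000.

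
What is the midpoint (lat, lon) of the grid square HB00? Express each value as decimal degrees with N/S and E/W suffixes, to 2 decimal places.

79.50° S, 39.00° W

Field H=7, B=1: +7·20° lon, +1·10° lat → SW at lon -40°, lat -80°.
Square 0, 0: +0·2° lon, +0·1° lat → SW at lon -40°, lat -80°.
Cell spans 2° lon × 1° lat. Centre is SW corner plus half of each.
latitude 79.50° S, longitude 39.00° W.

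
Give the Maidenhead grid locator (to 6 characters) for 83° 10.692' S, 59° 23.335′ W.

Add 180° to longitude and 90° to latitude: 120.6111, 6.8218.
Field: 120.6111/20 → 6 → G, 6.8218/10 → 0 → A; chars GA.
Square: 0.6111/2 → 0, 6.8218/1 → 6; chars 06.
Subsquare: 0.6111/0.0833333 → 7 → h, 0.8218/0.0416667 → 19 → t; chars ht.

GA06ht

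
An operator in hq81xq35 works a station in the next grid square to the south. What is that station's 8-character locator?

Latitude extended square 5; −1 → 4.
The longitude characters are unchanged.

HQ81xq34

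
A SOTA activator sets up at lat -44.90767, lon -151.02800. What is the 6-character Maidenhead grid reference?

BE45lc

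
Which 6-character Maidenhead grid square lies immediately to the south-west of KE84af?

Longitude subsquare a = 0; −1 → -1, wraps to 23 = x, carry into square.
Longitude square 8; −1 → 7.
Latitude subsquare f = 5; −1 → 4 = e.

KE74xe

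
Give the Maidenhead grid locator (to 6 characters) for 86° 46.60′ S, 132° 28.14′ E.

Offset from 180°W / 90°S: lon 312.4690°, lat 3.2233°.
Field (20°×10°, letters A–R): lon ⌊312.4690/20⌋ = 15 → P; lat ⌊3.2233/10⌋ = 0 → A.
Square (2°×1°, digits 0–9): lon ⌊12.4690/2⌋ = 6; lat ⌊3.2233/1⌋ = 3.
Subsquare (5′×2.5′, letters a–x): lon ⌊0.4690/0.0833333⌋ = 5 → f; lat ⌊0.2233/0.0416667⌋ = 5 → f.

PA63ff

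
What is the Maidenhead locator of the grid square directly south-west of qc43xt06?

Longitude extended square 0; −1 → -1, wraps to 9, carry into subsquare.
Longitude subsquare x = 23; −1 → 22 = w.
Latitude extended square 6; −1 → 5.

QC43wt95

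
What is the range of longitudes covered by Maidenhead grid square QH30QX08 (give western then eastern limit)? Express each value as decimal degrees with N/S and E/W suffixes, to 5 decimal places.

Field Q=16, H=7: +16·20° lon, +7·10° lat → SW at lon 140°, lat -20°.
Square 3, 0: +3·2° lon, +0·1° lat → SW at lon 146°, lat -20°.
Subsquare q=16, x=23: +16·0.0833333° lon, +23·0.0416667° lat → SW at lon 147.333°, lat -19.0417°.
Extended square 0, 8: +0·0.00833333° lon, +8·0.00416667° lat → SW at lon 147.333°, lat -19.0083°.
Cell spans 0.00833333° lon × 0.00416667° lat.
west 147.33333° E, east 147.34167° E.

147.33333° E, 147.34167° E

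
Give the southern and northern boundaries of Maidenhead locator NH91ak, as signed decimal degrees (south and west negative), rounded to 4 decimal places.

-18.5833, -18.5417

Field N=13, H=7: +13·20° lon, +7·10° lat → SW at lon 80°, lat -20°.
Square 9, 1: +9·2° lon, +1·1° lat → SW at lon 98°, lat -19°.
Subsquare a=0, k=10: +0·0.0833333° lon, +10·0.0416667° lat → SW at lon 98°, lat -18.5833°.
Cell spans 0.0833333° lon × 0.0416667° lat.
south -18.5833, north -18.5417.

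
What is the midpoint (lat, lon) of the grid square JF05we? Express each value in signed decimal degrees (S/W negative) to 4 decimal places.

-34.8125, 1.8750

Field J=9, F=5: +9·20° lon, +5·10° lat → SW at lon 0°, lat -40°.
Square 0, 5: +0·2° lon, +5·1° lat → SW at lon 0°, lat -35°.
Subsquare w=22, e=4: +22·0.0833333° lon, +4·0.0416667° lat → SW at lon 1.83333°, lat -34.8333°.
Cell spans 0.0833333° lon × 0.0416667° lat. Centre is SW corner plus half of each.
latitude -34.8125, longitude 1.8750.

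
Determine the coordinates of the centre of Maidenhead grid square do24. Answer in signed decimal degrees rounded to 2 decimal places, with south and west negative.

54.50, -115.00

Field D=3, O=14: +3·20° lon, +14·10° lat → SW at lon -120°, lat 50°.
Square 2, 4: +2·2° lon, +4·1° lat → SW at lon -116°, lat 54°.
Cell spans 2° lon × 1° lat. Centre is SW corner plus half of each.
latitude 54.50, longitude -115.00.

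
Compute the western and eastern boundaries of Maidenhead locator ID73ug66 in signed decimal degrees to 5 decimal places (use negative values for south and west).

-4.28333, -4.27500

Field I=8, D=3: +8·20° lon, +3·10° lat → SW at lon -20°, lat -60°.
Square 7, 3: +7·2° lon, +3·1° lat → SW at lon -6°, lat -57°.
Subsquare u=20, g=6: +20·0.0833333° lon, +6·0.0416667° lat → SW at lon -4.33333°, lat -56.75°.
Extended square 6, 6: +6·0.00833333° lon, +6·0.00416667° lat → SW at lon -4.28333°, lat -56.725°.
Cell spans 0.00833333° lon × 0.00416667° lat.
west -4.28333, east -4.27500.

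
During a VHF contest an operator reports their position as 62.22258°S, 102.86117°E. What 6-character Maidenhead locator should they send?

Offset from 180°W / 90°S: lon 282.8612°, lat 27.7774°.
Field: lon ⌊282.8612/20⌋ = 14 → O; lat ⌊27.7774/10⌋ = 2 → C.
Square: lon ⌊2.8612/2⌋ = 1; lat ⌊7.7774/1⌋ = 7.
Subsquare: lon ⌊0.8612/0.0833333⌋ = 10 → k; lat ⌊0.7774/0.0416667⌋ = 18 → s.

OC17ks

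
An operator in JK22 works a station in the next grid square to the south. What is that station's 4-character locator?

JK21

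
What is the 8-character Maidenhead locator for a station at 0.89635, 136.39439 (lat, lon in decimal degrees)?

PJ80ev75

Shift to the Maidenhead origin (180°W, 90°S): lon 316.39439, lat 90.89635.
Field: lon ⌊316.39439/20⌋ = 15 → P; lat ⌊90.89635/10⌋ = 9 → J.
Square: lon ⌊16.39439/2⌋ = 8; lat ⌊0.89635/1⌋ = 0.
Subsquare: lon ⌊0.39439/0.0833333⌋ = 4 → e; lat ⌊0.89635/0.0416667⌋ = 21 → v.
Extended square: lon ⌊0.06106/0.00833333⌋ = 7; lat ⌊0.02135/0.00416667⌋ = 5.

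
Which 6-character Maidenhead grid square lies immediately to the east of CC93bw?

CC93cw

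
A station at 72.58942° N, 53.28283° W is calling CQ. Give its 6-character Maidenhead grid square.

Offset from 180°W / 90°S: lon 126.7172°, lat 162.5894°.
Field: lon ⌊126.7172/20⌋ = 6 → G; lat ⌊162.5894/10⌋ = 16 → Q.
Square: lon ⌊6.7172/2⌋ = 3; lat ⌊2.5894/1⌋ = 2.
Subsquare: lon ⌊0.7172/0.0833333⌋ = 8 → i; lat ⌊0.5894/0.0416667⌋ = 14 → o.

GQ32io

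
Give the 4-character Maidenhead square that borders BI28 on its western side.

BI18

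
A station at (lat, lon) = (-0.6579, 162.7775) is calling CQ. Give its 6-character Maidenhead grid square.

RI19ji

Shift to the Maidenhead origin (180°W, 90°S): lon 342.7775, lat 89.3421.
Field (20°×10°, letters A–R): lon ⌊342.7775/20⌋ = 17 → R; lat ⌊89.3421/10⌋ = 8 → I.
Square (2°×1°, digits 0–9): lon ⌊2.7775/2⌋ = 1; lat ⌊9.3421/1⌋ = 9.
Subsquare (5′×2.5′, letters a–x): lon ⌊0.7775/0.0833333⌋ = 9 → j; lat ⌊0.3421/0.0416667⌋ = 8 → i.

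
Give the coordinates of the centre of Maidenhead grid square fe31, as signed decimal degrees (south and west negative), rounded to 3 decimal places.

-48.500, -73.000

Field F=5, E=4: +5·20° lon, +4·10° lat → SW at lon -80°, lat -50°.
Square 3, 1: +3·2° lon, +1·1° lat → SW at lon -74°, lat -49°.
Cell spans 2° lon × 1° lat. Centre is SW corner plus half of each.
latitude -48.500, longitude -73.000.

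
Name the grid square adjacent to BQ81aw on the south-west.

Longitude subsquare a = 0; −1 → -1, wraps to 23 = x, carry into square.
Longitude square 8; −1 → 7.
Latitude subsquare w = 22; −1 → 21 = v.

BQ71xv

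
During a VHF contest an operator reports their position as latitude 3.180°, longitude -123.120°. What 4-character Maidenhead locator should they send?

CJ83

Shift to the Maidenhead origin (180°W, 90°S): lon 56.88, lat 93.18.
Field (20°×10°, letters A–R): 56.88/20 → 2 → C, 93.18/10 → 9 → J; chars CJ.
Square (2°×1°, digits 0–9): 16.88/2 → 8, 3.18/1 → 3; chars 83.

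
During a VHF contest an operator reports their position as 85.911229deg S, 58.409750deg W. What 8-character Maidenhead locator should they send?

Add 180° to longitude and 90° to latitude: 121.59025, 4.08877.
Field (20°×10°, letters A–R): lon ⌊121.59025/20⌋ = 6 → G; lat ⌊4.08877/10⌋ = 0 → A.
Square (2°×1°, digits 0–9): lon ⌊1.59025/2⌋ = 0; lat ⌊4.08877/1⌋ = 4.
Subsquare (5′×2.5′, letters a–x): lon ⌊1.59025/0.0833333⌋ = 19 → t; lat ⌊0.08877/0.0416667⌋ = 2 → c.
Extended square (30″×15″, digits 0–9): lon ⌊0.00692/0.00833333⌋ = 0; lat ⌊0.00544/0.00416667⌋ = 1.

GA04tc01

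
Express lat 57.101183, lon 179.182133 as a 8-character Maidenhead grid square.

RO97oc14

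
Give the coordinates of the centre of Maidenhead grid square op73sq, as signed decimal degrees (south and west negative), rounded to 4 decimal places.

63.6875, 115.5417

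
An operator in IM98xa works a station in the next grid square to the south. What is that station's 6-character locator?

IM97xx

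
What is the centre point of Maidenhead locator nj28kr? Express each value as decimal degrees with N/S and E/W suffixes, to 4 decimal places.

8.7292° N, 84.8750° E

Field N=13, J=9: +13·20° lon, +9·10° lat → SW at lon 80°, lat 0°.
Square 2, 8: +2·2° lon, +8·1° lat → SW at lon 84°, lat 8°.
Subsquare k=10, r=17: +10·0.0833333° lon, +17·0.0416667° lat → SW at lon 84.8333°, lat 8.70833°.
Cell spans 0.0833333° lon × 0.0416667° lat. Centre is SW corner plus half of each.
latitude 8.7292° N, longitude 84.8750° E.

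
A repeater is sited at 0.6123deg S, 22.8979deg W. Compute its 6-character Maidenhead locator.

HI89nj

Add 180° to longitude and 90° to latitude: 157.1021, 89.3877.
Field: 157.1021/20 → 7 → H, 89.3877/10 → 8 → I; chars HI.
Square: 17.1021/2 → 8, 9.3877/1 → 9; chars 89.
Subsquare: 1.1021/0.0833333 → 13 → n, 0.3877/0.0416667 → 9 → j; chars nj.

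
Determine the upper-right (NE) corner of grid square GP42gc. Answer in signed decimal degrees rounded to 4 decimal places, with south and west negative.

62.1250, -51.4167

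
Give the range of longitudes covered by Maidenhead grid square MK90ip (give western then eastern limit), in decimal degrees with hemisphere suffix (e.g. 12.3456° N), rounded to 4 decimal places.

78.6667° E, 78.7500° E

Field M=12, K=10: +12·20° lon, +10·10° lat → SW at lon 60°, lat 10°.
Square 9, 0: +9·2° lon, +0·1° lat → SW at lon 78°, lat 10°.
Subsquare i=8, p=15: +8·0.0833333° lon, +15·0.0416667° lat → SW at lon 78.6667°, lat 10.625°.
Cell spans 0.0833333° lon × 0.0416667° lat.
west 78.6667° E, east 78.7500° E.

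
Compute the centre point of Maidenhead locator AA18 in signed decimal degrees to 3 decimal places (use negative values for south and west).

-81.500, -177.000

Field A=0, A=0: +0·20° lon, +0·10° lat → SW at lon -180°, lat -90°.
Square 1, 8: +1·2° lon, +8·1° lat → SW at lon -178°, lat -82°.
Cell spans 2° lon × 1° lat. Centre is SW corner plus half of each.
latitude -81.500, longitude -177.000.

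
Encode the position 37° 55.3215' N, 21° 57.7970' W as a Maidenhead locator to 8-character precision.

HM97aw41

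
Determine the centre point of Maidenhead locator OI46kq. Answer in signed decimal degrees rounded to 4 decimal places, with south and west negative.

-3.3125, 108.8750

Field O=14, I=8: +14·20° lon, +8·10° lat → SW at lon 100°, lat -10°.
Square 4, 6: +4·2° lon, +6·1° lat → SW at lon 108°, lat -4°.
Subsquare k=10, q=16: +10·0.0833333° lon, +16·0.0416667° lat → SW at lon 108.833°, lat -3.33333°.
Cell spans 0.0833333° lon × 0.0416667° lat. Centre is SW corner plus half of each.
latitude -3.3125, longitude 108.8750.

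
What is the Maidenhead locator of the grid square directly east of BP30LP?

BP30mp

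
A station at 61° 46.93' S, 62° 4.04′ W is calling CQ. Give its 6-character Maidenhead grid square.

FC88xf

Offset from 180°W / 90°S: lon 117.9327°, lat 28.2178°.
Field: 117.9327/20 → 5 → F, 28.2178/10 → 2 → C; chars FC.
Square: 17.9327/2 → 8, 8.2178/1 → 8; chars 88.
Subsquare: 1.9327/0.0833333 → 23 → x, 0.2178/0.0416667 → 5 → f; chars xf.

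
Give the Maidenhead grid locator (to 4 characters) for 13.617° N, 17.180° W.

IK13

Offset from 180°W / 90°S: lon 162.82°, lat 103.62°.
Field: lon ⌊162.82/20⌋ = 8 → I; lat ⌊103.62/10⌋ = 10 → K.
Square: lon ⌊2.82/2⌋ = 1; lat ⌊3.62/1⌋ = 3.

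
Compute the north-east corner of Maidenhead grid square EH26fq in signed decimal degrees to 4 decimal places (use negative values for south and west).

-13.2917, -95.5000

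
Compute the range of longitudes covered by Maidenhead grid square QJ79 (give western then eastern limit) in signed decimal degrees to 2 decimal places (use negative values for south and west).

Field Q=16, J=9: +16·20° lon, +9·10° lat → SW at lon 140°, lat 0°.
Square 7, 9: +7·2° lon, +9·1° lat → SW at lon 154°, lat 9°.
Cell spans 2° lon × 1° lat.
west 154.00, east 156.00.

154.00, 156.00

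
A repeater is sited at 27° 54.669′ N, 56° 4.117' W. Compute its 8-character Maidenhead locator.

GL17xv18

Shift to the Maidenhead origin (180°W, 90°S): lon 123.93138, lat 117.91115.
Field: lon ⌊123.93138/20⌋ = 6 → G; lat ⌊117.91115/10⌋ = 11 → L.
Square: lon ⌊3.93138/2⌋ = 1; lat ⌊7.91115/1⌋ = 7.
Subsquare: lon ⌊1.93138/0.0833333⌋ = 23 → x; lat ⌊0.91115/0.0416667⌋ = 21 → v.
Extended square: lon ⌊0.01472/0.00833333⌋ = 1; lat ⌊0.03615/0.00416667⌋ = 8.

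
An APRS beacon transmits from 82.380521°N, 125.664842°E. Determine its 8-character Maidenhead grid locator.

PR22tj91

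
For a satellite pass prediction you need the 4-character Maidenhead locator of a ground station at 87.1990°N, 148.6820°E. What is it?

Offset from 180°W / 90°S: lon 328.68°, lat 177.20°.
Field: 328.68/20 → 16 → Q, 177.20/10 → 17 → R; chars QR.
Square: 8.68/2 → 4, 7.20/1 → 7; chars 47.

QR47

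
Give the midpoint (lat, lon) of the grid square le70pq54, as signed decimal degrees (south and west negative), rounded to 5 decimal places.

-49.31458, 55.29583

Field L=11, E=4: +11·20° lon, +4·10° lat → SW at lon 40°, lat -50°.
Square 7, 0: +7·2° lon, +0·1° lat → SW at lon 54°, lat -50°.
Subsquare p=15, q=16: +15·0.0833333° lon, +16·0.0416667° lat → SW at lon 55.25°, lat -49.3333°.
Extended square 5, 4: +5·0.00833333° lon, +4·0.00416667° lat → SW at lon 55.2917°, lat -49.3167°.
Cell spans 0.00833333° lon × 0.00416667° lat. Centre is SW corner plus half of each.
latitude -49.31458, longitude 55.29583.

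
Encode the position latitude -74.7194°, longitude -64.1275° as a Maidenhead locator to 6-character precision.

FB75wg

Add 180° to longitude and 90° to latitude: 115.8725, 15.2806.
Field: lon ⌊115.8725/20⌋ = 5 → F; lat ⌊15.2806/10⌋ = 1 → B.
Square: lon ⌊15.8725/2⌋ = 7; lat ⌊5.2806/1⌋ = 5.
Subsquare: lon ⌊1.8725/0.0833333⌋ = 22 → w; lat ⌊0.2806/0.0416667⌋ = 6 → g.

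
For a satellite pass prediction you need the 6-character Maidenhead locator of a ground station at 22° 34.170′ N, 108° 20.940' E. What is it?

OL42en

Offset from 180°W / 90°S: lon 288.3490°, lat 112.5695°.
Field: 288.3490/20 → 14 → O, 112.5695/10 → 11 → L; chars OL.
Square: 8.3490/2 → 4, 2.5695/1 → 2; chars 42.
Subsquare: 0.3490/0.0833333 → 4 → e, 0.5695/0.0416667 → 13 → n; chars en.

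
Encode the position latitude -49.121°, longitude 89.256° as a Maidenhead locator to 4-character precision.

Offset from 180°W / 90°S: lon 269.26°, lat 40.88°.
Field: 269.26/20 → 13 → N, 40.88/10 → 4 → E; chars NE.
Square: 9.26/2 → 4, 0.88/1 → 0; chars 40.

NE40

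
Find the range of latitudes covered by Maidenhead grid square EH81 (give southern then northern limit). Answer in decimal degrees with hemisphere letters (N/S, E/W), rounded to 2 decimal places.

Field E=4, H=7: +4·20° lon, +7·10° lat → SW at lon -100°, lat -20°.
Square 8, 1: +8·2° lon, +1·1° lat → SW at lon -84°, lat -19°.
Cell spans 2° lon × 1° lat.
south 19.00° S, north 18.00° S.

19.00° S, 18.00° S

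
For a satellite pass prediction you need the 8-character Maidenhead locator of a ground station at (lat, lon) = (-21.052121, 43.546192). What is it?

Shift to the Maidenhead origin (180°W, 90°S): lon 223.54619, lat 68.94788.
Field (20°×10°, letters A–R): lon ⌊223.54619/20⌋ = 11 → L; lat ⌊68.94788/10⌋ = 6 → G.
Square (2°×1°, digits 0–9): lon ⌊3.54619/2⌋ = 1; lat ⌊8.94788/1⌋ = 8.
Subsquare (5′×2.5′, letters a–x): lon ⌊1.54619/0.0833333⌋ = 18 → s; lat ⌊0.94788/0.0416667⌋ = 22 → w.
Extended square (30″×15″, digits 0–9): lon ⌊0.04619/0.00833333⌋ = 5; lat ⌊0.03121/0.00416667⌋ = 7.

LG18sw57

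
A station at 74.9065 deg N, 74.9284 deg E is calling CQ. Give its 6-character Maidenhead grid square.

Add 180° to longitude and 90° to latitude: 254.9284, 164.9065.
Field: 254.9284/20 → 12 → M, 164.9065/10 → 16 → Q; chars MQ.
Square: 14.9284/2 → 7, 4.9065/1 → 4; chars 74.
Subsquare: 0.9284/0.0833333 → 11 → l, 0.9065/0.0416667 → 21 → v; chars lv.

MQ74lv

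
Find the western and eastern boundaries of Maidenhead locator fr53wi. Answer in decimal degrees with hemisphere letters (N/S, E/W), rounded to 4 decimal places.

Field F=5, R=17: +5·20° lon, +17·10° lat → SW at lon -80°, lat 80°.
Square 5, 3: +5·2° lon, +3·1° lat → SW at lon -70°, lat 83°.
Subsquare w=22, i=8: +22·0.0833333° lon, +8·0.0416667° lat → SW at lon -68.1667°, lat 83.3333°.
Cell spans 0.0833333° lon × 0.0416667° lat.
west 68.1667° W, east 68.0833° W.

68.1667° W, 68.0833° W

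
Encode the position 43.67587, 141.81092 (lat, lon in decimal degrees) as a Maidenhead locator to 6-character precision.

Shift to the Maidenhead origin (180°W, 90°S): lon 321.8109, lat 133.6759.
Field (20°×10°, letters A–R): lon ⌊321.8109/20⌋ = 16 → Q; lat ⌊133.6759/10⌋ = 13 → N.
Square (2°×1°, digits 0–9): lon ⌊1.8109/2⌋ = 0; lat ⌊3.6759/1⌋ = 3.
Subsquare (5′×2.5′, letters a–x): lon ⌊1.8109/0.0833333⌋ = 21 → v; lat ⌊0.6759/0.0416667⌋ = 16 → q.

QN03vq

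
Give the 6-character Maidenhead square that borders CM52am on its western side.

CM42xm

Longitude subsquare a = 0; −1 → -1, wraps to 23 = x, carry into square.
Longitude square 5; −1 → 4.
The latitude characters are unchanged.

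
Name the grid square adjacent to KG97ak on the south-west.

Longitude subsquare a = 0; −1 → -1, wraps to 23 = x, carry into square.
Longitude square 9; −1 → 8.
Latitude subsquare k = 10; −1 → 9 = j.

KG87xj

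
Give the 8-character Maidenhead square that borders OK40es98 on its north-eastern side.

Longitude extended square 9; +1 → 10, wraps to 0, carry into subsquare.
Longitude subsquare e = 4; +1 → 5 = f.
Latitude extended square 8; +1 → 9.

OK40fs09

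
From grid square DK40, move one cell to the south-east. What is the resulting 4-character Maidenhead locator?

DJ59

Longitude square 4; +1 → 5.
Latitude square 0; −1 → -1, wraps to 9, carry into field.
Latitude field K = 10; −1 → 9 = J.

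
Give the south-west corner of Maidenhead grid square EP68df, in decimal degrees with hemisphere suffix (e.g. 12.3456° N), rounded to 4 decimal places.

Field E=4, P=15: +4·20° lon, +15·10° lat → SW at lon -100°, lat 60°.
Square 6, 8: +6·2° lon, +8·1° lat → SW at lon -88°, lat 68°.
Subsquare d=3, f=5: +3·0.0833333° lon, +5·0.0416667° lat → SW at lon -87.75°, lat 68.2083°.
latitude 68.2083° N, longitude 87.7500° W.

68.2083° N, 87.7500° W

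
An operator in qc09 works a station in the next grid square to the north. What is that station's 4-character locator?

QD00

Latitude square 9; +1 → 10, wraps to 0, carry into field.
Latitude field C = 2; +1 → 3 = D.
The longitude characters are unchanged.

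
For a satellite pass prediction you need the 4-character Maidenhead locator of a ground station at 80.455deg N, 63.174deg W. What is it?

Add 180° to longitude and 90° to latitude: 116.83, 170.45.
Field (20°×10°, letters A–R): lon ⌊116.83/20⌋ = 5 → F; lat ⌊170.45/10⌋ = 17 → R.
Square (2°×1°, digits 0–9): lon ⌊16.83/2⌋ = 8; lat ⌊0.45/1⌋ = 0.

FR80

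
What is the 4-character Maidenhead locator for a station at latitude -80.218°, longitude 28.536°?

Offset from 180°W / 90°S: lon 208.54°, lat 9.78°.
Field: lon ⌊208.54/20⌋ = 10 → K; lat ⌊9.78/10⌋ = 0 → A.
Square: lon ⌊8.54/2⌋ = 4; lat ⌊9.78/1⌋ = 9.

KA49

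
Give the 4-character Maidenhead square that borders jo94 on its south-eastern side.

Longitude square 9; +1 → 10, wraps to 0, carry into field.
Longitude field J = 9; +1 → 10 = K.
Latitude square 4; −1 → 3.

KO03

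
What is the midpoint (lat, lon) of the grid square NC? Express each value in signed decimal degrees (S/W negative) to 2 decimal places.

Field N=13, C=2: +13·20° lon, +2·10° lat → SW at lon 80°, lat -70°.
Cell spans 20° lon × 10° lat. Centre is SW corner plus half of each.
latitude -65.00, longitude 90.00.

-65.00, 90.00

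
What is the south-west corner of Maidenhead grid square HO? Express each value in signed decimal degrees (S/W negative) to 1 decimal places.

Field H=7, O=14: +7·20° lon, +14·10° lat → SW at lon -40°, lat 50°.
latitude 50.0, longitude -40.0.

50.0, -40.0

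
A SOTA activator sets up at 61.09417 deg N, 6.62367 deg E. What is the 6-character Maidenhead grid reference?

Shift to the Maidenhead origin (180°W, 90°S): lon 186.6237, lat 151.0942.
Field: 186.6237/20 → 9 → J, 151.0942/10 → 15 → P; chars JP.
Square: 6.6237/2 → 3, 1.0942/1 → 1; chars 31.
Subsquare: 0.6237/0.0833333 → 7 → h, 0.0942/0.0416667 → 2 → c; chars hc.

JP31hc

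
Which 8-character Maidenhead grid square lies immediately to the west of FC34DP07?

Longitude extended square 0; −1 → -1, wraps to 9, carry into subsquare.
Longitude subsquare d = 3; −1 → 2 = c.
The latitude characters are unchanged.

FC34cp97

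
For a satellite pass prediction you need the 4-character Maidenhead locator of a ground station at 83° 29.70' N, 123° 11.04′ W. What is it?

CR83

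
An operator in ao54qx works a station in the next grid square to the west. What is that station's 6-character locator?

AO54px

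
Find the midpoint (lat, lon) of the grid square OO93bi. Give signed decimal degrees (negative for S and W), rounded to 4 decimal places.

53.3542, 118.1250

Field O=14, O=14: +14·20° lon, +14·10° lat → SW at lon 100°, lat 50°.
Square 9, 3: +9·2° lon, +3·1° lat → SW at lon 118°, lat 53°.
Subsquare b=1, i=8: +1·0.0833333° lon, +8·0.0416667° lat → SW at lon 118.083°, lat 53.3333°.
Cell spans 0.0833333° lon × 0.0416667° lat. Centre is SW corner plus half of each.
latitude 53.3542, longitude 118.1250.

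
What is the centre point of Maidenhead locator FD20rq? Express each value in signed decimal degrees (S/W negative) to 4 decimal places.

-59.3125, -74.5417

Field F=5, D=3: +5·20° lon, +3·10° lat → SW at lon -80°, lat -60°.
Square 2, 0: +2·2° lon, +0·1° lat → SW at lon -76°, lat -60°.
Subsquare r=17, q=16: +17·0.0833333° lon, +16·0.0416667° lat → SW at lon -74.5833°, lat -59.3333°.
Cell spans 0.0833333° lon × 0.0416667° lat. Centre is SW corner plus half of each.
latitude -59.3125, longitude -74.5417.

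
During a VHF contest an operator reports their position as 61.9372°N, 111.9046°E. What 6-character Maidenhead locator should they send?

Shift to the Maidenhead origin (180°W, 90°S): lon 291.9046, lat 151.9372.
Field (20°×10°, letters A–R): lon ⌊291.9046/20⌋ = 14 → O; lat ⌊151.9372/10⌋ = 15 → P.
Square (2°×1°, digits 0–9): lon ⌊11.9046/2⌋ = 5; lat ⌊1.9372/1⌋ = 1.
Subsquare (5′×2.5′, letters a–x): lon ⌊1.9046/0.0833333⌋ = 22 → w; lat ⌊0.9372/0.0416667⌋ = 22 → w.

OP51ww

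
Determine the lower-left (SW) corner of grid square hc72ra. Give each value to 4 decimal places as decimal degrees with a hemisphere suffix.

68.0000° S, 24.5833° W

Field H=7, C=2: +7·20° lon, +2·10° lat → SW at lon -40°, lat -70°.
Square 7, 2: +7·2° lon, +2·1° lat → SW at lon -26°, lat -68°.
Subsquare r=17, a=0: +17·0.0833333° lon, +0·0.0416667° lat → SW at lon -24.5833°, lat -68°.
latitude 68.0000° S, longitude 24.5833° W.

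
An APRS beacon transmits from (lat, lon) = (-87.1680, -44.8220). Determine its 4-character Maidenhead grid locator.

GA72

Offset from 180°W / 90°S: lon 135.18°, lat 2.83°.
Field (20°×10°, letters A–R): 135.18/20 → 6 → G, 2.83/10 → 0 → A; chars GA.
Square (2°×1°, digits 0–9): 15.18/2 → 7, 2.83/1 → 2; chars 72.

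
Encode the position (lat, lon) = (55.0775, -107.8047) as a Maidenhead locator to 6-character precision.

Offset from 180°W / 90°S: lon 72.1953°, lat 145.0775°.
Field: lon ⌊72.1953/20⌋ = 3 → D; lat ⌊145.0775/10⌋ = 14 → O.
Square: lon ⌊12.1953/2⌋ = 6; lat ⌊5.0775/1⌋ = 5.
Subsquare: lon ⌊0.1953/0.0833333⌋ = 2 → c; lat ⌊0.0775/0.0416667⌋ = 1 → b.

DO65cb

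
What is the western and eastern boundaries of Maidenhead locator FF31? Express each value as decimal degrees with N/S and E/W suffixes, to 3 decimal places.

74.000° W, 72.000° W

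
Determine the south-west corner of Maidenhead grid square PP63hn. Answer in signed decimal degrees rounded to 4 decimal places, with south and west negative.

63.5417, 132.5833

Field P=15, P=15: +15·20° lon, +15·10° lat → SW at lon 120°, lat 60°.
Square 6, 3: +6·2° lon, +3·1° lat → SW at lon 132°, lat 63°.
Subsquare h=7, n=13: +7·0.0833333° lon, +13·0.0416667° lat → SW at lon 132.583°, lat 63.5417°.
latitude 63.5417, longitude 132.5833.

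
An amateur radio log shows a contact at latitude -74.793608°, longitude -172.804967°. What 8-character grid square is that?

Add 180° to longitude and 90° to latitude: 7.19503, 15.20639.
Field (20°×10°, letters A–R): lon ⌊7.19503/20⌋ = 0 → A; lat ⌊15.20639/10⌋ = 1 → B.
Square (2°×1°, digits 0–9): lon ⌊7.19503/2⌋ = 3; lat ⌊5.20639/1⌋ = 5.
Subsquare (5′×2.5′, letters a–x): lon ⌊1.19503/0.0833333⌋ = 14 → o; lat ⌊0.20639/0.0416667⌋ = 4 → e.
Extended square (30″×15″, digits 0–9): lon ⌊0.02837/0.00833333⌋ = 3; lat ⌊0.03973/0.00416667⌋ = 9.

AB35oe39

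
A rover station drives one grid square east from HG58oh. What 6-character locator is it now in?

HG58ph

Longitude subsquare o = 14; +1 → 15 = p.
The latitude characters are unchanged.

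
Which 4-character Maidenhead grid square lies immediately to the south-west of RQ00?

QP99

Longitude square 0; −1 → -1, wraps to 9, carry into field.
Longitude field R = 17; −1 → 16 = Q.
Latitude square 0; −1 → -1, wraps to 9, carry into field.
Latitude field Q = 16; −1 → 15 = P.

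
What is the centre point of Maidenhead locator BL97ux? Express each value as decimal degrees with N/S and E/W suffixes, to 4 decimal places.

27.9792° N, 140.2917° W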